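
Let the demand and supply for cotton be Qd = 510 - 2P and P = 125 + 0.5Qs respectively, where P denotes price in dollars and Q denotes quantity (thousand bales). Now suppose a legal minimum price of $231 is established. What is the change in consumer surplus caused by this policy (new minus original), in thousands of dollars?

-3649

Rearranging supply gives Qs = 2P - 250. In a free market, 510 - 2P = 2P - 250 gives the equilibrium P* = 190, Q* = 130.
The floor of 231 is above the equilibrium price 190, so it binds.
At P = 231: Qd = 510 - 2·231 = 48 and Qs = 2·231 - 250 = 212.
Consumer surplus without the control is ½ · (255 - 190) · 130 = 4225.
With the floor, consumers buy 48 units at 231, so CS = ½ · (255 - 231) · 48 = 576.
Change in consumer surplus = 576 - 4225 = -3649.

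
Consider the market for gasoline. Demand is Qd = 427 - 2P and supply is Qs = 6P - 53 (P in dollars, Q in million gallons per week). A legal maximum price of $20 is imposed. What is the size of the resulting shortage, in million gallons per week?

320

Equilibrium: 427 - 2P = 6P - 53, so 480 = 8P and P* = 60, Q* = 307.
Because the ceiling (20) lies below the market-clearing price, it is binding.
At P = 20: Qd = 427 - 2·20 = 387 and Qs = 6·20 - 53 = 67.
Shortage = Qd - Qs = 387 - 67 = 320.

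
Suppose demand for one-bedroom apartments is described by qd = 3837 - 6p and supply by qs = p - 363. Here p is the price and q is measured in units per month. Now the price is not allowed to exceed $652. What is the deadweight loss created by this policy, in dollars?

0

In a free market, 3837 - 6p = p - 363 gives the equilibrium p* = 600, q* = 237.
The ceiling of 652 is above the equilibrium price 600, so it is not binding; the market clears at p* = 600, q* = 237.
Since the control does not bind, no trades are prevented and deadweight loss is zero.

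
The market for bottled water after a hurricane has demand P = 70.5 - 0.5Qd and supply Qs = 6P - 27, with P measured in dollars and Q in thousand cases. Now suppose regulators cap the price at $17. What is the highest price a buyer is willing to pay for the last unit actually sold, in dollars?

Rearranging demand gives Qd = 141 - 2P. In a free market, 141 - 2P = 6P - 27 gives the equilibrium P* = 21, Q* = 99.
The ceiling of 17 is below the equilibrium price 21, so it binds.
At P = 17: Qd = 141 - 2·17 = 107 and Qs = 6·17 - 27 = 75.
Only 75 units reach the market. On the demand curve, the marginal buyer's willingness to pay at Q = 75 is (141 - 75)/2 = 33.

33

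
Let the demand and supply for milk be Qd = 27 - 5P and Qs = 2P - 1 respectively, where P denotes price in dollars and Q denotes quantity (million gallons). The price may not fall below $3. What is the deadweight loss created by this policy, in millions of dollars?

Without the control the market clears where 27 - 5P = 2P - 1, i.e. P* = 4 and Q* = 7.
Since 3 is below P* = 4, the floor does not bind and the free-market outcome prevails.
Since the control does not bind, no trades are prevented and deadweight loss is zero.

0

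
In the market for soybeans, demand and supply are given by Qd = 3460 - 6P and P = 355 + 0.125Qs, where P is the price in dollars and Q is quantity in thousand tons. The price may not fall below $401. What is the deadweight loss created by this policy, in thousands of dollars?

Rearranging supply gives Qs = 8P - 2840. Equilibrium: 3460 - 6P = 8P - 2840, so 6300 = 14P and P* = 450, Q* = 760.
Since 401 is below P* = 450, the floor does not bind and the free-market outcome prevails.
Since the control does not bind, no trades are prevented and deadweight loss is zero.

0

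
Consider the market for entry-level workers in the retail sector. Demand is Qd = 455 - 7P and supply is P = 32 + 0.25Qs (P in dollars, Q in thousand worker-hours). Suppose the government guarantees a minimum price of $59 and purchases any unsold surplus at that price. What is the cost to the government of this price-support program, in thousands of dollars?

Rearranging supply gives Qs = 4P - 128. Setting quantity demanded equal to quantity supplied, 455 - 7P = 4P - 128, gives P* = 53 and Q* = 84.
Since 59 > 53, the floor is binding.
At P = 59: Qd = 455 - 7·59 = 42 and Qs = 4·59 - 128 = 108.
Surplus = Qs - Qd = 66.
Government expenditure = surplus × support price = 66 × 59 = 3894.

3894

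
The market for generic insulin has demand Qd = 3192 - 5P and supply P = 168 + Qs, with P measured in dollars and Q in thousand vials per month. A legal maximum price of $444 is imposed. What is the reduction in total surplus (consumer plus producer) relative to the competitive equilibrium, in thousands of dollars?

8073.6

Rearranging supply gives Qs = P - 168. Setting quantity demanded equal to quantity supplied, 3192 - 5P = P - 168, gives P* = 560 and Q* = 392.
Since 444 < 560, the ceiling is binding.
At P = 444: Qd = 3192 - 5·444 = 972 and Qs = 444 - 168 = 276.
Quantity traded falls to 276. At Q = 276 the demand price is (3192 - 276)/5 = 583.2 and the supply price is 168 + 276 = 444.
Deadweight loss = ½ · (583.2 - 444) · (392 - 276) = ½ · 139.2 · 116 = 8073.6.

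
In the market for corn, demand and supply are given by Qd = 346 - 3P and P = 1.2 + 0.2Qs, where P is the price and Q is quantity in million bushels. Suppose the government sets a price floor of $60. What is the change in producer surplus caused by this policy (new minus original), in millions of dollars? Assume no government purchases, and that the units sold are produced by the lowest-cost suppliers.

2425.6

Rearranging supply gives Qs = 5P - 6. Without the control the market clears where 346 - 3P = 5P - 6, i.e. P* = 44 and Q* = 214.
The floor of 60 is above the equilibrium price 44, so it binds.
At P = 60: Qd = 346 - 3·60 = 166 and Qs = 5·60 - 6 = 294.
Producer surplus without the control is ½ · (44 - 1.2) · 214 = 4579.6.
With the floor, 166 units are sold at 60. The supply price at Q = 166 is 34.4, so PS = ½ · [(60 - 1.2) + (60 - 34.4)] · 166 = 7005.2.
Change in producer surplus = 7005.2 - 4579.6 = 2425.6.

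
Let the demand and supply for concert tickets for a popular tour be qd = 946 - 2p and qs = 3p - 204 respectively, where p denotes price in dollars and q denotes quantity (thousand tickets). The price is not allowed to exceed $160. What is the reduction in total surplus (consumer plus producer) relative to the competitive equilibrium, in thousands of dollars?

18375

Setting quantity demanded equal to quantity supplied, 946 - 2p = 3p - 204, gives p* = 230 and q* = 486.
Because the ceiling (160) lies below the market-clearing price, it is binding.
At p = 160: qd = 946 - 2·160 = 626 and qs = 3·160 - 204 = 276.
Quantity traded falls to 276. At q = 276 the demand price is (946 - 276)/2 = 335 and the supply price is (204 + 276)/3 = 160.
Deadweight loss = ½ · (335 - 160) · (486 - 276) = ½ · 175 · 210 = 18375.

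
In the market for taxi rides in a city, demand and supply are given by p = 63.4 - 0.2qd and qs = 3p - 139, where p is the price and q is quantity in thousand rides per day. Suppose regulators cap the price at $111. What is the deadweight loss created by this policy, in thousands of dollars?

0

Rearranging demand gives qd = 317 - 5p. Equilibrium: 317 - 5p = 3p - 139, so 456 = 8p and p* = 57, q* = 32.
The ceiling of 111 is above the equilibrium price 57, so it is not binding; the market clears at p* = 57, q* = 32.
Since the control does not bind, no trades are prevented and deadweight loss is zero.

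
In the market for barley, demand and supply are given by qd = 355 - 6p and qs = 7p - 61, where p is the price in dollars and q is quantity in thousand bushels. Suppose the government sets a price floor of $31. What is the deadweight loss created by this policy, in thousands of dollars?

Equilibrium: 355 - 6p = 7p - 61, so 416 = 13p and p* = 32, q* = 163.
Since 31 is below p* = 32, the floor does not bind and the free-market outcome prevails.
Since the control does not bind, no trades are prevented and deadweight loss is zero.

0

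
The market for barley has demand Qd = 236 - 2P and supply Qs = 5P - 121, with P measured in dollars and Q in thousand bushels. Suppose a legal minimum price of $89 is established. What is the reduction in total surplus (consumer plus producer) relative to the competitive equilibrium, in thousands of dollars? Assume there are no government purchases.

Setting quantity demanded equal to quantity supplied, 236 - 2P = 5P - 121, gives P* = 51 and Q* = 134.
Since 89 > 51, the floor is binding.
At P = 89: Qd = 236 - 2·89 = 58 and Qs = 5·89 - 121 = 324.
Quantity traded falls to 58. At Q = 58 the demand price is (236 - 58)/2 = 89 and the supply price is (121 + 58)/5 = 35.8.
Deadweight loss = ½ · (89 - 35.8) · (134 - 58) = ½ · 53.2 · 76 = 2021.6.

2021.6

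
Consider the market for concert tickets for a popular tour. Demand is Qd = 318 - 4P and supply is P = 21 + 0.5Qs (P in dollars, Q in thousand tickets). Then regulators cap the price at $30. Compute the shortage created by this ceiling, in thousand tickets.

180

Rearranging supply gives Qs = 2P - 42. In a free market, 318 - 4P = 2P - 42 gives the equilibrium P* = 60, Q* = 78.
Because the ceiling (30) lies below the market-clearing price, it is binding.
At P = 30: Qd = 318 - 4·30 = 198 and Qs = 2·30 - 42 = 18.
Shortage = Qd - Qs = 198 - 18 = 180.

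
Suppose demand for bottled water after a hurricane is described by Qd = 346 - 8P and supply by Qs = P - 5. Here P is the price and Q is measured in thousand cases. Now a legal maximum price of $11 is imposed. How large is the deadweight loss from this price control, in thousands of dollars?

441

Equilibrium: 346 - 8P = P - 5, so 351 = 9P and P* = 39, Q* = 34.
Since 11 < 39, the ceiling is binding.
At P = 11: Qd = 346 - 8·11 = 258 and Qs = 11 - 5 = 6.
Quantity traded falls to 6. At Q = 6 the demand price is (346 - 6)/8 = 42.5 and the supply price is 5 + 6 = 11.
Deadweight loss = ½ · (42.5 - 11) · (34 - 6) = ½ · 31.5 · 28 = 441.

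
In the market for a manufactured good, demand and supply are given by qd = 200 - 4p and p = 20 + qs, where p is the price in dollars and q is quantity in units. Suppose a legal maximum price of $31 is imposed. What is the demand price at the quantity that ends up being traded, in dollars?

Rearranging supply gives qs = p - 20. Equilibrium: 200 - 4p = p - 20, so 220 = 5p and p* = 44, q* = 24.
Because the ceiling (31) lies below the market-clearing price, it is binding.
At p = 31: qd = 200 - 4·31 = 76 and qs = 31 - 20 = 11.
Only 11 units reach the market. On the demand curve, the marginal buyer's willingness to pay at q = 11 is (200 - 11)/4 = 47.25.

47.25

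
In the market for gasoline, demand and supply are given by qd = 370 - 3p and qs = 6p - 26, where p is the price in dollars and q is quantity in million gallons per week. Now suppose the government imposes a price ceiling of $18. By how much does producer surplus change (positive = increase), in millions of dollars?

-4160

In a free market, 370 - 3p = 6p - 26 gives the equilibrium p* = 44, q* = 238.
Since 18 < 44, the ceiling is binding.
At p = 18: qd = 370 - 3·18 = 316 and qs = 6·18 - 26 = 82.
Producer surplus without the control is ½ · (44 - 13/3) · 238 = 14161/3.
With the ceiling, producers sell 82 units at 18, so PS = ½ · (18 - 13/3) · 82 = 1681/3.
Change in producer surplus = 1681/3 - 14161/3 = -4160.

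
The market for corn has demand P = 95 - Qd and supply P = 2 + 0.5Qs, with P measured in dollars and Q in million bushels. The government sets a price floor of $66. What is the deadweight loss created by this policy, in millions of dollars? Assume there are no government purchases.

816.75

Rearranging demand gives Qd = 95 - P; rearranging supply gives Qs = 2P - 4. In a free market, 95 - P = 2P - 4 gives the equilibrium P* = 33, Q* = 62.
Because the floor (66) lies above the market-clearing price, it is binding.
At P = 66: Qd = 95 - 66 = 29 and Qs = 2·66 - 4 = 128.
Quantity traded falls to 29. At Q = 29 the demand price is 95 - 29 = 66 and the supply price is (4 + 29)/2 = 16.5.
Deadweight loss = ½ · (66 - 16.5) · (62 - 29) = ½ · 49.5 · 33 = 816.75.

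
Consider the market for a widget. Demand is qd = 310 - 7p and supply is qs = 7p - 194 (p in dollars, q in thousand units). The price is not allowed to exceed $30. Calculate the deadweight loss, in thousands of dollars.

252

Equilibrium: 310 - 7p = 7p - 194, so 504 = 14p and p* = 36, q* = 58.
Since 30 < 36, the ceiling is binding.
At p = 30: qd = 310 - 7·30 = 100 and qs = 7·30 - 194 = 16.
Quantity traded falls to 16. At q = 16 the demand price is (310 - 16)/7 = 42 and the supply price is (194 + 16)/7 = 30.
Deadweight loss = ½ · (42 - 30) · (58 - 16) = ½ · 12 · 42 = 252.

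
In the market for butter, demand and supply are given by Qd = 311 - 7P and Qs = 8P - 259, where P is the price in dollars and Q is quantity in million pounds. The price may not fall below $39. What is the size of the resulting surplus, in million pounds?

Without the control the market clears where 311 - 7P = 8P - 259, i.e. P* = 38 and Q* = 45.
Because the floor (39) lies above the market-clearing price, it is binding.
At P = 39: Qd = 311 - 7·39 = 38 and Qs = 8·39 - 259 = 53.
Surplus = Qs - Qd = 53 - 38 = 15.

15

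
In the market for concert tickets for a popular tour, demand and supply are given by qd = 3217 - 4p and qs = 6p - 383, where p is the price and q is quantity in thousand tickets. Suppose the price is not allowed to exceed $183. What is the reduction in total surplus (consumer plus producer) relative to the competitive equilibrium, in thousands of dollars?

In a free market, 3217 - 4p = 6p - 383 gives the equilibrium p* = 360, q* = 1777.
Because the ceiling (183) lies below the market-clearing price, it is binding.
At p = 183: qd = 3217 - 4·183 = 2485 and qs = 6·183 - 383 = 715.
Quantity traded falls to 715. At q = 715 the demand price is (3217 - 715)/4 = 625.5 and the supply price is (383 + 715)/6 = 183.
Deadweight loss = ½ · (625.5 - 183) · (1777 - 715) = ½ · 442.5 · 1062 = 234967.5.

234967.5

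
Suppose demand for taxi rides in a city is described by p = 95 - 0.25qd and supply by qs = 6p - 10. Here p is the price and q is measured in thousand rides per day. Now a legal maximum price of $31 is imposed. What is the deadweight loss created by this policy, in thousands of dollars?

Rearranging demand gives qd = 380 - 4p. In a free market, 380 - 4p = 6p - 10 gives the equilibrium p* = 39, q* = 224.
The ceiling of 31 is below the equilibrium price 39, so it binds.
At p = 31: qd = 380 - 4·31 = 256 and qs = 6·31 - 10 = 176.
Quantity traded falls to 176. At q = 176 the demand price is (380 - 176)/4 = 51 and the supply price is (10 + 176)/6 = 31.
Deadweight loss = ½ · (51 - 31) · (224 - 176) = ½ · 20 · 48 = 480.

480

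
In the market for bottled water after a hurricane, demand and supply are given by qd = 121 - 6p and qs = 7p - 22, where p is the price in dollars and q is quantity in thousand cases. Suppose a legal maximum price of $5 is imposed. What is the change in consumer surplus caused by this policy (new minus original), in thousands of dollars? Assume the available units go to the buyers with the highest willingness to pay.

-69

Without the control the market clears where 121 - 6p = 7p - 22, i.e. p* = 11 and q* = 55.
Since 5 < 11, the ceiling is binding.
At p = 5: qd = 121 - 6·5 = 91 and qs = 7·5 - 22 = 13.
Consumer surplus without the control is ½ · (121/6 - 11) · 55 = 3025/12.
With the ceiling, 13 units are sold at 5 (assume they go to the highest-value buyers). The demand price at q = 13 is 18, so CS = ½ · [(121/6 - 5) + (18 - 5)] · 13 = 2197/12.
Change in consumer surplus = 2197/12 - 3025/12 = -69.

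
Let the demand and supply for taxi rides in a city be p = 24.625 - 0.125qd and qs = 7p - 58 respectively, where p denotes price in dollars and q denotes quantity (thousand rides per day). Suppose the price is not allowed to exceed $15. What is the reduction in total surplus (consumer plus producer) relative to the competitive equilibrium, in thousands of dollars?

Rearranging demand gives qd = 197 - 8p. Setting quantity demanded equal to quantity supplied, 197 - 8p = 7p - 58, gives p* = 17 and q* = 61.
The ceiling of 15 is below the equilibrium price 17, so it binds.
At p = 15: qd = 197 - 8·15 = 77 and qs = 7·15 - 58 = 47.
Quantity traded falls to 47. At q = 47 the demand price is (197 - 47)/8 = 18.75 and the supply price is (58 + 47)/7 = 15.
Deadweight loss = ½ · (18.75 - 15) · (61 - 47) = ½ · 3.75 · 14 = 26.25.

26.25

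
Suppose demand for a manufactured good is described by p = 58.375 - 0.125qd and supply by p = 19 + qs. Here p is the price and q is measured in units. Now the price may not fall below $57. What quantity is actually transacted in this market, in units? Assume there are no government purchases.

Rearranging demand gives qd = 467 - 8p; rearranging supply gives qs = p - 19. Without the control the market clears where 467 - 8p = p - 19, i.e. p* = 54 and q* = 35.
Since 57 > 54, the floor is binding.
At p = 57: qd = 467 - 8·57 = 11 and qs = 57 - 19 = 38.
The quantity actually transacted is the short side, demand: 11.

11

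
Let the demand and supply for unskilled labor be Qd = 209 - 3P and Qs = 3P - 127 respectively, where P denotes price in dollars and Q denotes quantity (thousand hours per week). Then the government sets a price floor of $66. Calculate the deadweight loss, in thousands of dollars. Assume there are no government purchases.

Without the control the market clears where 209 - 3P = 3P - 127, i.e. P* = 56 and Q* = 41.
Because the floor (66) lies above the market-clearing price, it is binding.
At P = 66: Qd = 209 - 3·66 = 11 and Qs = 3·66 - 127 = 71.
Quantity traded falls to 11. At Q = 11 the demand price is (209 - 11)/3 = 66 and the supply price is (127 + 11)/3 = 46.
Deadweight loss = ½ · (66 - 46) · (41 - 11) = ½ · 20 · 30 = 300.

300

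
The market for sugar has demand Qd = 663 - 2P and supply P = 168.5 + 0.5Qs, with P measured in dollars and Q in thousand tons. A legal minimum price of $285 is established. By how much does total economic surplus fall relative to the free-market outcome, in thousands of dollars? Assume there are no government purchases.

2450

Rearranging supply gives Qs = 2P - 337. Setting quantity demanded equal to quantity supplied, 663 - 2P = 2P - 337, gives P* = 250 and Q* = 163.
Since 285 > 250, the floor is binding.
At P = 285: Qd = 663 - 2·285 = 93 and Qs = 2·285 - 337 = 233.
Quantity traded falls to 93. At Q = 93 the demand price is (663 - 93)/2 = 285 and the supply price is (337 + 93)/2 = 215.
Deadweight loss = ½ · (285 - 215) · (163 - 93) = ½ · 70 · 70 = 2450.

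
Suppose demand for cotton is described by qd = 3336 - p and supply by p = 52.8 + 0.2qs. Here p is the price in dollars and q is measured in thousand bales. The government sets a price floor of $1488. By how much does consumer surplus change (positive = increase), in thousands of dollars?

Rearranging supply gives qs = 5p - 264. Without the control the market clears where 3336 - p = 5p - 264, i.e. p* = 600 and q* = 2736.
The floor of 1488 is above the equilibrium price 600, so it binds.
At p = 1488: qd = 3336 - 1488 = 1848 and qs = 5·1488 - 264 = 7176.
Consumer surplus without the control is ½ · (3336 - 600) · 2736 = 3742848.
With the floor, consumers buy 1848 units at 1488, so CS = ½ · (3336 - 1488) · 1848 = 1707552.
Change in consumer surplus = 1707552 - 3742848 = -2035296.

-2035296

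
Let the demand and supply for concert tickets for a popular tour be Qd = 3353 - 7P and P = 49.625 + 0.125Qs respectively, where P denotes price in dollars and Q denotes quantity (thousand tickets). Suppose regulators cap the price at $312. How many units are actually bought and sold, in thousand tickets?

1603

Rearranging supply gives Qs = 8P - 397. Equilibrium: 3353 - 7P = 8P - 397, so 3750 = 15P and P* = 250, Q* = 1603.
The ceiling of 312 is above the equilibrium price 250, so it is not binding; the market clears at P* = 250, Q* = 1603.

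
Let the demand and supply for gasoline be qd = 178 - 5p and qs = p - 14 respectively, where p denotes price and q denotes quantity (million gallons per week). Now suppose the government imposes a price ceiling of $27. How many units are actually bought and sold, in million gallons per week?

Without the control the market clears where 178 - 5p = p - 14, i.e. p* = 32 and q* = 18.
Because the ceiling (27) lies below the market-clearing price, it is binding.
At p = 27: qd = 178 - 5·27 = 43 and qs = 27 - 14 = 13.
The quantity actually transacted is the short side, supply: 13.

13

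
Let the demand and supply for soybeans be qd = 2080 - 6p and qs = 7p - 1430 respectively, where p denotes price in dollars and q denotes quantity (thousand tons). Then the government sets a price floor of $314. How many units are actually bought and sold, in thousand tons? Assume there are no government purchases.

196

In a free market, 2080 - 6p = 7p - 1430 gives the equilibrium p* = 270, q* = 460.
Since 314 > 270, the floor is binding.
At p = 314: qd = 2080 - 6·314 = 196 and qs = 7·314 - 1430 = 768.
The quantity actually transacted is the short side, demand: 196.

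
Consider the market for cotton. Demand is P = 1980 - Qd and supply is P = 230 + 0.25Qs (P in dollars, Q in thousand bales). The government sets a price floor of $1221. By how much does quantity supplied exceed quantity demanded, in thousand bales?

Rearranging demand gives Qd = 1980 - P; rearranging supply gives Qs = 4P - 920. Without the control the market clears where 1980 - P = 4P - 920, i.e. P* = 580 and Q* = 1400.
Because the floor (1221) lies above the market-clearing price, it is binding.
At P = 1221: Qd = 1980 - 1221 = 759 and Qs = 4·1221 - 920 = 3964.
Surplus = Qs - Qd = 3964 - 759 = 3205.

3205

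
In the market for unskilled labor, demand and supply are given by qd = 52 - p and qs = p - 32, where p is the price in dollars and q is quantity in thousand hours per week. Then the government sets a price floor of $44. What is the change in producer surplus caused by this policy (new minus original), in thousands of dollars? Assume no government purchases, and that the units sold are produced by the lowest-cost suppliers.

Setting quantity demanded equal to quantity supplied, 52 - p = p - 32, gives p* = 42 and q* = 10.
Because the floor (44) lies above the market-clearing price, it is binding.
At p = 44: qd = 52 - 44 = 8 and qs = 44 - 32 = 12.
Producer surplus without the control is ½ · (42 - 32) · 10 = 50.
With the floor, 8 units are sold at 44. The supply price at q = 8 is 40, so PS = ½ · [(44 - 32) + (44 - 40)] · 8 = 64.
Change in producer surplus = 64 - 50 = 14.

14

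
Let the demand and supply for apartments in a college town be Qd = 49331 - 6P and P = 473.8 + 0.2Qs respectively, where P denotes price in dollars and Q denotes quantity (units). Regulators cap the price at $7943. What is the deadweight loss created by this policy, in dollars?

0

Rearranging supply gives Qs = 5P - 2369. Without the control the market clears where 49331 - 6P = 5P - 2369, i.e. P* = 4700 and Q* = 21131.
The ceiling of 7943 is above the equilibrium price 4700, so it is not binding; the market clears at P* = 4700, Q* = 21131.
Since the control does not bind, no trades are prevented and deadweight loss is zero.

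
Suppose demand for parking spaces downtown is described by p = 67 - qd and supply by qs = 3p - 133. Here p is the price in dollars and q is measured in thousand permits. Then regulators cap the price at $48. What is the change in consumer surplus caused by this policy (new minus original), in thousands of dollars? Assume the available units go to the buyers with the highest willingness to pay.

4

Rearranging demand gives qd = 67 - p. Equilibrium: 67 - p = 3p - 133, so 200 = 4p and p* = 50, q* = 17.
Since 48 < 50, the ceiling is binding.
At p = 48: qd = 67 - 48 = 19 and qs = 3·48 - 133 = 11.
Consumer surplus without the control is ½ · (67 - 50) · 17 = 144.5.
With the ceiling, 11 units are sold at 48 (assume they go to the highest-value buyers). The demand price at q = 11 is 56, so CS = ½ · [(67 - 48) + (56 - 48)] · 11 = 148.5.
Change in consumer surplus = 148.5 - 144.5 = 4.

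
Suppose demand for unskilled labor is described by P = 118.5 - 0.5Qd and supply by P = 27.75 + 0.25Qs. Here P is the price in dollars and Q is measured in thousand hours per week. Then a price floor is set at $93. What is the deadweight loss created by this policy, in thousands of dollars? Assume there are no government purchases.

Rearranging demand gives Qd = 237 - 2P; rearranging supply gives Qs = 4P - 111. Without the control the market clears where 237 - 2P = 4P - 111, i.e. P* = 58 and Q* = 121.
The floor of 93 is above the equilibrium price 58, so it binds.
At P = 93: Qd = 237 - 2·93 = 51 and Qs = 4·93 - 111 = 261.
Quantity traded falls to 51. At Q = 51 the demand price is (237 - 51)/2 = 93 and the supply price is (111 + 51)/4 = 40.5.
Deadweight loss = ½ · (93 - 40.5) · (121 - 51) = ½ · 52.5 · 70 = 1837.5.

1837.5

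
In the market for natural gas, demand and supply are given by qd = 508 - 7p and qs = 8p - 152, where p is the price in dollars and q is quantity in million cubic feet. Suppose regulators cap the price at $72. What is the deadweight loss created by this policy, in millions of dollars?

Without the control the market clears where 508 - 7p = 8p - 152, i.e. p* = 44 and q* = 200.
The ceiling of 72 is above the equilibrium price 44, so it is not binding; the market clears at p* = 44, q* = 200.
Since the control does not bind, no trades are prevented and deadweight loss is zero.

0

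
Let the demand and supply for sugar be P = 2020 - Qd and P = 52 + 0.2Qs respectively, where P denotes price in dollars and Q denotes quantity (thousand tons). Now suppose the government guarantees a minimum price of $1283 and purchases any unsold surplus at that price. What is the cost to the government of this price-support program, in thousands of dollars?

Rearranging demand gives Qd = 2020 - P; rearranging supply gives Qs = 5P - 260. Equilibrium: 2020 - P = 5P - 260, so 2280 = 6P and P* = 380, Q* = 1640.
Since 1283 > 380, the floor is binding.
At P = 1283: Qd = 2020 - 1283 = 737 and Qs = 5·1283 - 260 = 6155.
Surplus = Qs - Qd = 5418.
Government expenditure = surplus × support price = 5418 × 1283 = 6951294.

6951294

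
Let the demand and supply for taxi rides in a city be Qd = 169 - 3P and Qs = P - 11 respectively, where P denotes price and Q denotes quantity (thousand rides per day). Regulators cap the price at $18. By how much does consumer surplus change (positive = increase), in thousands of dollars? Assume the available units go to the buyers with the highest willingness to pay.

Without the control the market clears where 169 - 3P = P - 11, i.e. P* = 45 and Q* = 34.
Since 18 < 45, the ceiling is binding.
At P = 18: Qd = 169 - 3·18 = 115 and Qs = 18 - 11 = 7.
Consumer surplus without the control is ½ · (169/3 - 45) · 34 = 578/3.
With the ceiling, 7 units are sold at 18 (assume they go to the highest-value buyers). The demand price at Q = 7 is 54, so CS = ½ · [(169/3 - 18) + (54 - 18)] · 7 = 1561/6.
Change in consumer surplus = 1561/6 - 578/3 = 67.5.

67.5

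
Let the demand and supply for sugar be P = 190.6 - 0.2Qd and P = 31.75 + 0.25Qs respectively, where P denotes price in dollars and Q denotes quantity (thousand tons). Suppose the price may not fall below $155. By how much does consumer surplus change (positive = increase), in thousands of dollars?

-9292.5

Rearranging demand gives Qd = 953 - 5P; rearranging supply gives Qs = 4P - 127. Setting quantity demanded equal to quantity supplied, 953 - 5P = 4P - 127, gives P* = 120 and Q* = 353.
Since 155 > 120, the floor is binding.
At P = 155: Qd = 953 - 5·155 = 178 and Qs = 4·155 - 127 = 493.
Consumer surplus without the control is ½ · (190.6 - 120) · 353 = 12460.9.
With the floor, consumers buy 178 units at 155, so CS = ½ · (190.6 - 155) · 178 = 3168.4.
Change in consumer surplus = 3168.4 - 12460.9 = -9292.5.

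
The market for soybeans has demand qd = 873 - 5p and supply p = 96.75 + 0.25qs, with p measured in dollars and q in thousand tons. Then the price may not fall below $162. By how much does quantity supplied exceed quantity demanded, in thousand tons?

Rearranging supply gives qs = 4p - 387. Without the control the market clears where 873 - 5p = 4p - 387, i.e. p* = 140 and q* = 173.
Because the floor (162) lies above the market-clearing price, it is binding.
At p = 162: qd = 873 - 5·162 = 63 and qs = 4·162 - 387 = 261.
Surplus = qs - qd = 261 - 63 = 198.

198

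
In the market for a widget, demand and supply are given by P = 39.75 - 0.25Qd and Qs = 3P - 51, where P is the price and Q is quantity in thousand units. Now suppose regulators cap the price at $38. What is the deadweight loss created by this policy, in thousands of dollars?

0

Rearranging demand gives Qd = 159 - 4P. Equilibrium: 159 - 4P = 3P - 51, so 210 = 7P and P* = 30, Q* = 39.
Since 38 is above P* = 30, the ceiling does not bind and the free-market outcome prevails.
Since the control does not bind, no trades are prevented and deadweight loss is zero.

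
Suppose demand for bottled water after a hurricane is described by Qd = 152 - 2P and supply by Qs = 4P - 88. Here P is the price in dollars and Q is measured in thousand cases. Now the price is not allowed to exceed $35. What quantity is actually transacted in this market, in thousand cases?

52

Equilibrium: 152 - 2P = 4P - 88, so 240 = 6P and P* = 40, Q* = 72.
Because the ceiling (35) lies below the market-clearing price, it is binding.
At P = 35: Qd = 152 - 2·35 = 82 and Qs = 4·35 - 88 = 52.
The quantity actually transacted is the short side, supply: 52.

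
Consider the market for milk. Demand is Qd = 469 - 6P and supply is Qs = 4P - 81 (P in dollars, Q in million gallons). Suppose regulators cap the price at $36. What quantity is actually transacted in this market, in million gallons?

63

In a free market, 469 - 6P = 4P - 81 gives the equilibrium P* = 55, Q* = 139.
Since 36 < 55, the ceiling is binding.
At P = 36: Qd = 469 - 6·36 = 253 and Qs = 4·36 - 81 = 63.
The quantity actually transacted is the short side, supply: 63.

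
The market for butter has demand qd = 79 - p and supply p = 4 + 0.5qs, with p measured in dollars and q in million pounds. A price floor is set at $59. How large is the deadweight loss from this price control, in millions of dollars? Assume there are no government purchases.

675

Rearranging supply gives qs = 2p - 8. Setting quantity demanded equal to quantity supplied, 79 - p = 2p - 8, gives p* = 29 and q* = 50.
The floor of 59 is above the equilibrium price 29, so it binds.
At p = 59: qd = 79 - 59 = 20 and qs = 2·59 - 8 = 110.
Quantity traded falls to 20. At q = 20 the demand price is 79 - 20 = 59 and the supply price is (8 + 20)/2 = 14.
Deadweight loss = ½ · (59 - 14) · (50 - 20) = ½ · 45 · 30 = 675.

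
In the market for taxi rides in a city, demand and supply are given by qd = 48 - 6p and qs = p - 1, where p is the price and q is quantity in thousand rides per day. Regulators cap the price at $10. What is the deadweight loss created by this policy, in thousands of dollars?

In a free market, 48 - 6p = p - 1 gives the equilibrium p* = 7, q* = 6.
The ceiling of 10 is above the equilibrium price 7, so it is not binding; the market clears at p* = 7, q* = 6.
Since the control does not bind, no trades are prevented and deadweight loss is zero.

0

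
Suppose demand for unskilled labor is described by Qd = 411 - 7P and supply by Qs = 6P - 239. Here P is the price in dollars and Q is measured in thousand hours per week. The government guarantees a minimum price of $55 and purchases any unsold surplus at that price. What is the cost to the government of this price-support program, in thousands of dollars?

3575

Setting quantity demanded equal to quantity supplied, 411 - 7P = 6P - 239, gives P* = 50 and Q* = 61.
The floor of 55 is above the equilibrium price 50, so it binds.
At P = 55: Qd = 411 - 7·55 = 26 and Qs = 6·55 - 239 = 91.
Surplus = Qs - Qd = 65.
Government expenditure = surplus × support price = 65 × 55 = 3575.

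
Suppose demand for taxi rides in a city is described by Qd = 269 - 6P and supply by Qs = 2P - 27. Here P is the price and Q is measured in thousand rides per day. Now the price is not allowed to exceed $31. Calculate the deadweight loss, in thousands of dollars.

In a free market, 269 - 6P = 2P - 27 gives the equilibrium P* = 37, Q* = 47.
Since 31 < 37, the ceiling is binding.
At P = 31: Qd = 269 - 6·31 = 83 and Qs = 2·31 - 27 = 35.
Quantity traded falls to 35. At Q = 35 the demand price is (269 - 35)/6 = 39 and the supply price is (27 + 35)/2 = 31.
Deadweight loss = ½ · (39 - 31) · (47 - 35) = ½ · 8 · 12 = 48.

48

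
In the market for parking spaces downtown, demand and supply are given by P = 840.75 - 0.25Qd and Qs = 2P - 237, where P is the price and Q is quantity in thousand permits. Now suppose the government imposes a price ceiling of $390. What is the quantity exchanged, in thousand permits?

543

Rearranging demand gives Qd = 3363 - 4P. In a free market, 3363 - 4P = 2P - 237 gives the equilibrium P* = 600, Q* = 963.
Because the ceiling (390) lies below the market-clearing price, it is binding.
At P = 390: Qd = 3363 - 4·390 = 1803 and Qs = 2·390 - 237 = 543.
The quantity actually transacted is the short side, supply: 543.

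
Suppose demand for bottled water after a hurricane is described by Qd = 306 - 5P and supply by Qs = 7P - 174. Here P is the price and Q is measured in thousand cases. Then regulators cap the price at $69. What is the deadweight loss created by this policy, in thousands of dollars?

Equilibrium: 306 - 5P = 7P - 174, so 480 = 12P and P* = 40, Q* = 106.
The ceiling of 69 is above the equilibrium price 40, so it is not binding; the market clears at P* = 40, Q* = 106.
Since the control does not bind, no trades are prevented and deadweight loss is zero.

0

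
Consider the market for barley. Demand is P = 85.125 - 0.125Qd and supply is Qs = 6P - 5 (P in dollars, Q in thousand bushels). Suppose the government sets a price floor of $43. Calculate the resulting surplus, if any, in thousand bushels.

Rearranging demand gives Qd = 681 - 8P. Equilibrium: 681 - 8P = 6P - 5, so 686 = 14P and P* = 49, Q* = 289.
Since 43 is below P* = 49, the floor does not bind and the free-market outcome prevails.
Since the control does not bind, there is no surplus.

0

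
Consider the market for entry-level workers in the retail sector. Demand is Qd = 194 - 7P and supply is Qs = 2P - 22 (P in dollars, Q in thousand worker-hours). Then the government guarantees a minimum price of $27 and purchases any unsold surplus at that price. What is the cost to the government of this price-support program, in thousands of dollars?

729

Equilibrium: 194 - 7P = 2P - 22, so 216 = 9P and P* = 24, Q* = 26.
Because the floor (27) lies above the market-clearing price, it is binding.
At P = 27: Qd = 194 - 7·27 = 5 and Qs = 2·27 - 22 = 32.
Surplus = Qs - Qd = 27.
Government expenditure = surplus × support price = 27 × 27 = 729.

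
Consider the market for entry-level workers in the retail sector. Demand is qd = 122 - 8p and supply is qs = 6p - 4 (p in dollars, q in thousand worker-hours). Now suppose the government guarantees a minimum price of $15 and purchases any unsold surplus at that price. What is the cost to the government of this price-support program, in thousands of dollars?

1260

Without the control the market clears where 122 - 8p = 6p - 4, i.e. p* = 9 and q* = 50.
Since 15 > 9, the floor is binding.
At p = 15: qd = 122 - 8·15 = 2 and qs = 6·15 - 4 = 86.
Surplus = qs - qd = 84.
Government expenditure = surplus × support price = 84 × 15 = 1260.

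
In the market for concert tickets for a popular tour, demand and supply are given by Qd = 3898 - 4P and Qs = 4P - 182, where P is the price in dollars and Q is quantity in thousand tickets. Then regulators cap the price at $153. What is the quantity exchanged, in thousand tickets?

430

In a free market, 3898 - 4P = 4P - 182 gives the equilibrium P* = 510, Q* = 1858.
The ceiling of 153 is below the equilibrium price 510, so it binds.
At P = 153: Qd = 3898 - 4·153 = 3286 and Qs = 4·153 - 182 = 430.
The quantity actually transacted is the short side, supply: 430.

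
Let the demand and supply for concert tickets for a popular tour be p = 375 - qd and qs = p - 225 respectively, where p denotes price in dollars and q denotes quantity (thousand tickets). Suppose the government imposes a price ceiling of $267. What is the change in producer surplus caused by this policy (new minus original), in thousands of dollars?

-1930.5

Rearranging demand gives qd = 375 - p. Setting quantity demanded equal to quantity supplied, 375 - p = p - 225, gives p* = 300 and q* = 75.
Since 267 < 300, the ceiling is binding.
At p = 267: qd = 375 - 267 = 108 and qs = 267 - 225 = 42.
Producer surplus without the control is ½ · (300 - 225) · 75 = 2812.5.
With the ceiling, producers sell 42 units at 267, so PS = ½ · (267 - 225) · 42 = 882.
Change in producer surplus = 882 - 2812.5 = -1930.5.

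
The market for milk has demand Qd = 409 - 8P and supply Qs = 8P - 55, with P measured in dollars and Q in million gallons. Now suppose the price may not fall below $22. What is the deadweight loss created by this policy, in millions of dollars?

In a free market, 409 - 8P = 8P - 55 gives the equilibrium P* = 29, Q* = 177.
Since 22 is below P* = 29, the floor does not bind and the free-market outcome prevails.
Since the control does not bind, no trades are prevented and deadweight loss is zero.

0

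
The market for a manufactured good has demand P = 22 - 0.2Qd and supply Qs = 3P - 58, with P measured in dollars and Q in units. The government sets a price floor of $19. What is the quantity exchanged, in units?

Rearranging demand gives Qd = 110 - 5P. Setting quantity demanded equal to quantity supplied, 110 - 5P = 3P - 58, gives P* = 21 and Q* = 5.
The floor of 19 is below the equilibrium price 21, so it is not binding; the market clears at P* = 21, Q* = 5.

5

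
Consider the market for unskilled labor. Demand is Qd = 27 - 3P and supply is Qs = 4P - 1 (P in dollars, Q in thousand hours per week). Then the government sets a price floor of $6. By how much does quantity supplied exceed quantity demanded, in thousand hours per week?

In a free market, 27 - 3P = 4P - 1 gives the equilibrium P* = 4, Q* = 15.
The floor of 6 is above the equilibrium price 4, so it binds.
At P = 6: Qd = 27 - 3·6 = 9 and Qs = 4·6 - 1 = 23.
Surplus = Qs - Qd = 23 - 9 = 14.

14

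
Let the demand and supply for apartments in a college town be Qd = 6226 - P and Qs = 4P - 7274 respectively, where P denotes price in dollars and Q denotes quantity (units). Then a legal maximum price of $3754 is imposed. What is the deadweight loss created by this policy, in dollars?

0

Without the control the market clears where 6226 - P = 4P - 7274, i.e. P* = 2700 and Q* = 3526.
The ceiling of 3754 is above the equilibrium price 2700, so it is not binding; the market clears at P* = 2700, Q* = 3526.
Since the control does not bind, no trades are prevented and deadweight loss is zero.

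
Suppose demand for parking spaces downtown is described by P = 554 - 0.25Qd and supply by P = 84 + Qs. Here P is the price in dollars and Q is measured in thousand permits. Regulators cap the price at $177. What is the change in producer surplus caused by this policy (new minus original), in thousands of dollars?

Rearranging demand gives Qd = 2216 - 4P; rearranging supply gives Qs = P - 84. Equilibrium: 2216 - 4P = P - 84, so 2300 = 5P and P* = 460, Q* = 376.
Because the ceiling (177) lies below the market-clearing price, it is binding.
At P = 177: Qd = 2216 - 4·177 = 1508 and Qs = 177 - 84 = 93.
Producer surplus without the control is ½ · (460 - 84) · 376 = 70688.
With the ceiling, producers sell 93 units at 177, so PS = ½ · (177 - 84) · 93 = 4324.5.
Change in producer surplus = 4324.5 - 70688 = -66363.5.

-66363.5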